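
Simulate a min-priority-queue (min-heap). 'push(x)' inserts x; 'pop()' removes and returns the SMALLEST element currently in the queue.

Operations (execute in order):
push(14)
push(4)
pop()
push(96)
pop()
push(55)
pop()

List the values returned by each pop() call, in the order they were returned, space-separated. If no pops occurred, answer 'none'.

Answer: 4 14 55

Derivation:
push(14): heap contents = [14]
push(4): heap contents = [4, 14]
pop() → 4: heap contents = [14]
push(96): heap contents = [14, 96]
pop() → 14: heap contents = [96]
push(55): heap contents = [55, 96]
pop() → 55: heap contents = [96]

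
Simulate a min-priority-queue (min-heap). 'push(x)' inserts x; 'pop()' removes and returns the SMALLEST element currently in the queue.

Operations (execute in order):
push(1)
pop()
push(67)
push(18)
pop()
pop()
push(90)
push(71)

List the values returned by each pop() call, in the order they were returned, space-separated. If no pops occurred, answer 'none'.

push(1): heap contents = [1]
pop() → 1: heap contents = []
push(67): heap contents = [67]
push(18): heap contents = [18, 67]
pop() → 18: heap contents = [67]
pop() → 67: heap contents = []
push(90): heap contents = [90]
push(71): heap contents = [71, 90]

Answer: 1 18 67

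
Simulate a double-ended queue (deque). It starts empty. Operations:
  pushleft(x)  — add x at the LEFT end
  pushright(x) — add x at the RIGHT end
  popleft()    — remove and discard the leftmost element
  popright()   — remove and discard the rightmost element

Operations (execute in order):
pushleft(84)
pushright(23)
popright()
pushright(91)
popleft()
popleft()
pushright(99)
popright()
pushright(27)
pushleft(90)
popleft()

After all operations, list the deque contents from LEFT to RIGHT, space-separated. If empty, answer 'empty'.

Answer: 27

Derivation:
pushleft(84): [84]
pushright(23): [84, 23]
popright(): [84]
pushright(91): [84, 91]
popleft(): [91]
popleft(): []
pushright(99): [99]
popright(): []
pushright(27): [27]
pushleft(90): [90, 27]
popleft(): [27]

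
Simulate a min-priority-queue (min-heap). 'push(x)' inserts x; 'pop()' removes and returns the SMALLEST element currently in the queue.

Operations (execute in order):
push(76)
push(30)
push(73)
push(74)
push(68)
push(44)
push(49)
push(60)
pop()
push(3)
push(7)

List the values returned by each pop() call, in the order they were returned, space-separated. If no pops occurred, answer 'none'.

Answer: 30

Derivation:
push(76): heap contents = [76]
push(30): heap contents = [30, 76]
push(73): heap contents = [30, 73, 76]
push(74): heap contents = [30, 73, 74, 76]
push(68): heap contents = [30, 68, 73, 74, 76]
push(44): heap contents = [30, 44, 68, 73, 74, 76]
push(49): heap contents = [30, 44, 49, 68, 73, 74, 76]
push(60): heap contents = [30, 44, 49, 60, 68, 73, 74, 76]
pop() → 30: heap contents = [44, 49, 60, 68, 73, 74, 76]
push(3): heap contents = [3, 44, 49, 60, 68, 73, 74, 76]
push(7): heap contents = [3, 7, 44, 49, 60, 68, 73, 74, 76]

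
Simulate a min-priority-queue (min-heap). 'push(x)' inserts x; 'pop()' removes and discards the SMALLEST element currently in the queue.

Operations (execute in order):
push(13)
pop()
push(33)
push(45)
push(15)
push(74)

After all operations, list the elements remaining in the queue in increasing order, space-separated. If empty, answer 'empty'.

Answer: 15 33 45 74

Derivation:
push(13): heap contents = [13]
pop() → 13: heap contents = []
push(33): heap contents = [33]
push(45): heap contents = [33, 45]
push(15): heap contents = [15, 33, 45]
push(74): heap contents = [15, 33, 45, 74]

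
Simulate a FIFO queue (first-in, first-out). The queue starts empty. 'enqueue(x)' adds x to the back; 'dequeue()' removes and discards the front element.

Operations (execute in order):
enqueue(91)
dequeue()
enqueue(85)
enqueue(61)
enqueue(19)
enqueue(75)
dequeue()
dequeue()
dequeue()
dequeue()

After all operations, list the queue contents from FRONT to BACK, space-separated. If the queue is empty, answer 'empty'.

enqueue(91): [91]
dequeue(): []
enqueue(85): [85]
enqueue(61): [85, 61]
enqueue(19): [85, 61, 19]
enqueue(75): [85, 61, 19, 75]
dequeue(): [61, 19, 75]
dequeue(): [19, 75]
dequeue(): [75]
dequeue(): []

Answer: empty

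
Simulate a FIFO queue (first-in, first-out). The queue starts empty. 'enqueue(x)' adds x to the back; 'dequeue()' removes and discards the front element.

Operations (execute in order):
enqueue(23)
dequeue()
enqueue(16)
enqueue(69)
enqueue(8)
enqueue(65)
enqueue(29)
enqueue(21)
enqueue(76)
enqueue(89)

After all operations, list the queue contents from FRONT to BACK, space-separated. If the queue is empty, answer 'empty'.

enqueue(23): [23]
dequeue(): []
enqueue(16): [16]
enqueue(69): [16, 69]
enqueue(8): [16, 69, 8]
enqueue(65): [16, 69, 8, 65]
enqueue(29): [16, 69, 8, 65, 29]
enqueue(21): [16, 69, 8, 65, 29, 21]
enqueue(76): [16, 69, 8, 65, 29, 21, 76]
enqueue(89): [16, 69, 8, 65, 29, 21, 76, 89]

Answer: 16 69 8 65 29 21 76 89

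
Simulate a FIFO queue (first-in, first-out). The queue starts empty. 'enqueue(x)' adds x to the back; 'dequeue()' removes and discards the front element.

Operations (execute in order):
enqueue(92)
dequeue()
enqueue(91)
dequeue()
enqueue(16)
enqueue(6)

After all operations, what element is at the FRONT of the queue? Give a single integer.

Answer: 16

Derivation:
enqueue(92): queue = [92]
dequeue(): queue = []
enqueue(91): queue = [91]
dequeue(): queue = []
enqueue(16): queue = [16]
enqueue(6): queue = [16, 6]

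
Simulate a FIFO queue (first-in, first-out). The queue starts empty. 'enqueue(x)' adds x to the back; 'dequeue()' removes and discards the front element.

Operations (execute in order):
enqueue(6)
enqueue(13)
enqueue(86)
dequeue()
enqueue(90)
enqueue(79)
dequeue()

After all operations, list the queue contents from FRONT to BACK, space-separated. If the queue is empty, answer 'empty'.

Answer: 86 90 79

Derivation:
enqueue(6): [6]
enqueue(13): [6, 13]
enqueue(86): [6, 13, 86]
dequeue(): [13, 86]
enqueue(90): [13, 86, 90]
enqueue(79): [13, 86, 90, 79]
dequeue(): [86, 90, 79]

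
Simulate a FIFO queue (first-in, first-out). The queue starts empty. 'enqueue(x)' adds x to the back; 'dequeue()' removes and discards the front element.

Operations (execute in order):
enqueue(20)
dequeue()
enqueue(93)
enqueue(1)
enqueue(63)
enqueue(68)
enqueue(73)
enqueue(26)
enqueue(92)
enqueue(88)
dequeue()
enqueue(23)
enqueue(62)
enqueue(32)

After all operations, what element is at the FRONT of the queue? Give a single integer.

Answer: 1

Derivation:
enqueue(20): queue = [20]
dequeue(): queue = []
enqueue(93): queue = [93]
enqueue(1): queue = [93, 1]
enqueue(63): queue = [93, 1, 63]
enqueue(68): queue = [93, 1, 63, 68]
enqueue(73): queue = [93, 1, 63, 68, 73]
enqueue(26): queue = [93, 1, 63, 68, 73, 26]
enqueue(92): queue = [93, 1, 63, 68, 73, 26, 92]
enqueue(88): queue = [93, 1, 63, 68, 73, 26, 92, 88]
dequeue(): queue = [1, 63, 68, 73, 26, 92, 88]
enqueue(23): queue = [1, 63, 68, 73, 26, 92, 88, 23]
enqueue(62): queue = [1, 63, 68, 73, 26, 92, 88, 23, 62]
enqueue(32): queue = [1, 63, 68, 73, 26, 92, 88, 23, 62, 32]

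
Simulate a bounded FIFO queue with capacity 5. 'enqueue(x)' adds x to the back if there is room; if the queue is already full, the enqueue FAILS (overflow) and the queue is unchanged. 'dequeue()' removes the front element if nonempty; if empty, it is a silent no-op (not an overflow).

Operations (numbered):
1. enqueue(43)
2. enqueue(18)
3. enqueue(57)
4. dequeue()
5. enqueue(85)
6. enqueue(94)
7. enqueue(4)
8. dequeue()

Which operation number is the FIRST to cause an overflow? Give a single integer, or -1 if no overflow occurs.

Answer: -1

Derivation:
1. enqueue(43): size=1
2. enqueue(18): size=2
3. enqueue(57): size=3
4. dequeue(): size=2
5. enqueue(85): size=3
6. enqueue(94): size=4
7. enqueue(4): size=5
8. dequeue(): size=4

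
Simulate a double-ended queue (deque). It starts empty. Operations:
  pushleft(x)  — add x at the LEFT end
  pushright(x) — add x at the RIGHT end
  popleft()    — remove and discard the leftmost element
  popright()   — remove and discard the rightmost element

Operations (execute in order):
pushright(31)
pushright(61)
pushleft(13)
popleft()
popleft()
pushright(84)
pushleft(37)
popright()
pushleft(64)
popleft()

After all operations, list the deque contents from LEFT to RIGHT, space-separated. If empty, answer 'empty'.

Answer: 37 61

Derivation:
pushright(31): [31]
pushright(61): [31, 61]
pushleft(13): [13, 31, 61]
popleft(): [31, 61]
popleft(): [61]
pushright(84): [61, 84]
pushleft(37): [37, 61, 84]
popright(): [37, 61]
pushleft(64): [64, 37, 61]
popleft(): [37, 61]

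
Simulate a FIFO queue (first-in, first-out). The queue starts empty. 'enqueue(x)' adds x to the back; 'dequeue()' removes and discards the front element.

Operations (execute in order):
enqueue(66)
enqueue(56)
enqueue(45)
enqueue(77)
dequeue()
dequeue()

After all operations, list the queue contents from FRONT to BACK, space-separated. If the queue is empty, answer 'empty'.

Answer: 45 77

Derivation:
enqueue(66): [66]
enqueue(56): [66, 56]
enqueue(45): [66, 56, 45]
enqueue(77): [66, 56, 45, 77]
dequeue(): [56, 45, 77]
dequeue(): [45, 77]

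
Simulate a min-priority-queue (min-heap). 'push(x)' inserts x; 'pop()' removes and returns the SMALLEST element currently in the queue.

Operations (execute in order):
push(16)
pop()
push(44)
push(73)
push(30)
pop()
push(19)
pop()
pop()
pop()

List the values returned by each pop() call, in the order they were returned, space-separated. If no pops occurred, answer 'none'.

push(16): heap contents = [16]
pop() → 16: heap contents = []
push(44): heap contents = [44]
push(73): heap contents = [44, 73]
push(30): heap contents = [30, 44, 73]
pop() → 30: heap contents = [44, 73]
push(19): heap contents = [19, 44, 73]
pop() → 19: heap contents = [44, 73]
pop() → 44: heap contents = [73]
pop() → 73: heap contents = []

Answer: 16 30 19 44 73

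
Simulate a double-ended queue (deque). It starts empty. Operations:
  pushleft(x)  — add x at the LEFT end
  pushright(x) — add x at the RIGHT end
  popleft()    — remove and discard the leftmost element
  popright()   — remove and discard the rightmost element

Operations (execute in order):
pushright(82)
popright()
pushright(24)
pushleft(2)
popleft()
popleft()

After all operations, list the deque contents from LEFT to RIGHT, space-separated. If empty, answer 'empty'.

pushright(82): [82]
popright(): []
pushright(24): [24]
pushleft(2): [2, 24]
popleft(): [24]
popleft(): []

Answer: empty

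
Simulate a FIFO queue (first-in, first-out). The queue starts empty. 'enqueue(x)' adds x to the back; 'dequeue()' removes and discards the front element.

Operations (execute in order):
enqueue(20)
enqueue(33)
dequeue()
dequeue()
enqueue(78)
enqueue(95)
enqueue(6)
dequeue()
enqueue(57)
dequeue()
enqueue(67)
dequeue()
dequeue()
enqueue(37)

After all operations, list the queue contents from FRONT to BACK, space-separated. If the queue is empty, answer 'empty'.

enqueue(20): [20]
enqueue(33): [20, 33]
dequeue(): [33]
dequeue(): []
enqueue(78): [78]
enqueue(95): [78, 95]
enqueue(6): [78, 95, 6]
dequeue(): [95, 6]
enqueue(57): [95, 6, 57]
dequeue(): [6, 57]
enqueue(67): [6, 57, 67]
dequeue(): [57, 67]
dequeue(): [67]
enqueue(37): [67, 37]

Answer: 67 37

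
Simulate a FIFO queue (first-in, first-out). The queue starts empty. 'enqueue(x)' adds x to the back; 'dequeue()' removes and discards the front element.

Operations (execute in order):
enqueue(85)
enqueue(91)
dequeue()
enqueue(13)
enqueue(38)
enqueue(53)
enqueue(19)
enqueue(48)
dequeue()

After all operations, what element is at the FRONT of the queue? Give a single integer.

enqueue(85): queue = [85]
enqueue(91): queue = [85, 91]
dequeue(): queue = [91]
enqueue(13): queue = [91, 13]
enqueue(38): queue = [91, 13, 38]
enqueue(53): queue = [91, 13, 38, 53]
enqueue(19): queue = [91, 13, 38, 53, 19]
enqueue(48): queue = [91, 13, 38, 53, 19, 48]
dequeue(): queue = [13, 38, 53, 19, 48]

Answer: 13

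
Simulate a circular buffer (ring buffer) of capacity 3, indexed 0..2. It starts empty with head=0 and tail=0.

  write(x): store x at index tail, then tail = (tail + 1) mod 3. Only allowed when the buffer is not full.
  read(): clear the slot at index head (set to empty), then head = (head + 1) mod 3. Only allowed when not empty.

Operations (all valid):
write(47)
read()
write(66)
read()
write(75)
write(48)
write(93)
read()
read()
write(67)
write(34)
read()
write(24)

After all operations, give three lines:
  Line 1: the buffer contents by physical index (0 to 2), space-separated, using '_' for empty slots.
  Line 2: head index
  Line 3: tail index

write(47): buf=[47 _ _], head=0, tail=1, size=1
read(): buf=[_ _ _], head=1, tail=1, size=0
write(66): buf=[_ 66 _], head=1, tail=2, size=1
read(): buf=[_ _ _], head=2, tail=2, size=0
write(75): buf=[_ _ 75], head=2, tail=0, size=1
write(48): buf=[48 _ 75], head=2, tail=1, size=2
write(93): buf=[48 93 75], head=2, tail=2, size=3
read(): buf=[48 93 _], head=0, tail=2, size=2
read(): buf=[_ 93 _], head=1, tail=2, size=1
write(67): buf=[_ 93 67], head=1, tail=0, size=2
write(34): buf=[34 93 67], head=1, tail=1, size=3
read(): buf=[34 _ 67], head=2, tail=1, size=2
write(24): buf=[34 24 67], head=2, tail=2, size=3

Answer: 34 24 67
2
2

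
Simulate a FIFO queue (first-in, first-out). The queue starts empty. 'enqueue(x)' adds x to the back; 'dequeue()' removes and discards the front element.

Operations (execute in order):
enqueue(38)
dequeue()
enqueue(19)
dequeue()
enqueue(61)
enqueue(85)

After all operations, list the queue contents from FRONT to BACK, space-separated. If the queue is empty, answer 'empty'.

enqueue(38): [38]
dequeue(): []
enqueue(19): [19]
dequeue(): []
enqueue(61): [61]
enqueue(85): [61, 85]

Answer: 61 85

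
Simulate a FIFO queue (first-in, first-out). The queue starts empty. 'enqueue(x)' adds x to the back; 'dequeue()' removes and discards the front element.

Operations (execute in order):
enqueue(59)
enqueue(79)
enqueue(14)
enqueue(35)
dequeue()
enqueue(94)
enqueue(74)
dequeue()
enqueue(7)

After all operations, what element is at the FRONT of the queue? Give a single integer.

Answer: 14

Derivation:
enqueue(59): queue = [59]
enqueue(79): queue = [59, 79]
enqueue(14): queue = [59, 79, 14]
enqueue(35): queue = [59, 79, 14, 35]
dequeue(): queue = [79, 14, 35]
enqueue(94): queue = [79, 14, 35, 94]
enqueue(74): queue = [79, 14, 35, 94, 74]
dequeue(): queue = [14, 35, 94, 74]
enqueue(7): queue = [14, 35, 94, 74, 7]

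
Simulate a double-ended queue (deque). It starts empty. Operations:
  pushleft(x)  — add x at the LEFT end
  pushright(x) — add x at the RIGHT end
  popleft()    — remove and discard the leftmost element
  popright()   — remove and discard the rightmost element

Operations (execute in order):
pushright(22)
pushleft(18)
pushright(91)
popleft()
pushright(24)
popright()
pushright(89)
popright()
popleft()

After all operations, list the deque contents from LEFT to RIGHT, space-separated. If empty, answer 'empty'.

Answer: 91

Derivation:
pushright(22): [22]
pushleft(18): [18, 22]
pushright(91): [18, 22, 91]
popleft(): [22, 91]
pushright(24): [22, 91, 24]
popright(): [22, 91]
pushright(89): [22, 91, 89]
popright(): [22, 91]
popleft(): [91]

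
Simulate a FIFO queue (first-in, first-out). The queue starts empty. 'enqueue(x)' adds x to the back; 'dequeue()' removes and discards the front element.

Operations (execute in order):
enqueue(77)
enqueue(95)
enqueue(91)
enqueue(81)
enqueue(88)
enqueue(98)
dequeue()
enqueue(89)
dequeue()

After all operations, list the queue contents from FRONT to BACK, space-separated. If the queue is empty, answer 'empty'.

Answer: 91 81 88 98 89

Derivation:
enqueue(77): [77]
enqueue(95): [77, 95]
enqueue(91): [77, 95, 91]
enqueue(81): [77, 95, 91, 81]
enqueue(88): [77, 95, 91, 81, 88]
enqueue(98): [77, 95, 91, 81, 88, 98]
dequeue(): [95, 91, 81, 88, 98]
enqueue(89): [95, 91, 81, 88, 98, 89]
dequeue(): [91, 81, 88, 98, 89]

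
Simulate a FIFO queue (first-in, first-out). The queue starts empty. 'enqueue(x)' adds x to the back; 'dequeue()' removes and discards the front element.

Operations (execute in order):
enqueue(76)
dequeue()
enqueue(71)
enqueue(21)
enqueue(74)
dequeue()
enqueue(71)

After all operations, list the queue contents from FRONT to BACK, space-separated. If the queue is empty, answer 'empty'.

Answer: 21 74 71

Derivation:
enqueue(76): [76]
dequeue(): []
enqueue(71): [71]
enqueue(21): [71, 21]
enqueue(74): [71, 21, 74]
dequeue(): [21, 74]
enqueue(71): [21, 74, 71]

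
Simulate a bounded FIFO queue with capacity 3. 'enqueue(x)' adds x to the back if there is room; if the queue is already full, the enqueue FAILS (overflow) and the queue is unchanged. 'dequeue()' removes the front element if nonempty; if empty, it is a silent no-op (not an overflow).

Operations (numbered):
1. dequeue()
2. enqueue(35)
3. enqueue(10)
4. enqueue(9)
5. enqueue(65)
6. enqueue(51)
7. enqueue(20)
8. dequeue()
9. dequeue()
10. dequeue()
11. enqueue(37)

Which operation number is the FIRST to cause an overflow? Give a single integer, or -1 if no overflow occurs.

1. dequeue(): empty, no-op, size=0
2. enqueue(35): size=1
3. enqueue(10): size=2
4. enqueue(9): size=3
5. enqueue(65): size=3=cap → OVERFLOW (fail)
6. enqueue(51): size=3=cap → OVERFLOW (fail)
7. enqueue(20): size=3=cap → OVERFLOW (fail)
8. dequeue(): size=2
9. dequeue(): size=1
10. dequeue(): size=0
11. enqueue(37): size=1

Answer: 5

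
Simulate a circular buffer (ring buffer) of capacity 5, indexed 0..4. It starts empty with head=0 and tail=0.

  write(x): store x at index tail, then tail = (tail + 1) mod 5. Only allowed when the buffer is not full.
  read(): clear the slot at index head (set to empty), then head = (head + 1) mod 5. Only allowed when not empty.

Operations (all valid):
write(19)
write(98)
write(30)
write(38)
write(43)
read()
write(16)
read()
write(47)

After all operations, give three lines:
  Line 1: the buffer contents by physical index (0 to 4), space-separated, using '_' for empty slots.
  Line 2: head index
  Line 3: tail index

Answer: 16 47 30 38 43
2
2

Derivation:
write(19): buf=[19 _ _ _ _], head=0, tail=1, size=1
write(98): buf=[19 98 _ _ _], head=0, tail=2, size=2
write(30): buf=[19 98 30 _ _], head=0, tail=3, size=3
write(38): buf=[19 98 30 38 _], head=0, tail=4, size=4
write(43): buf=[19 98 30 38 43], head=0, tail=0, size=5
read(): buf=[_ 98 30 38 43], head=1, tail=0, size=4
write(16): buf=[16 98 30 38 43], head=1, tail=1, size=5
read(): buf=[16 _ 30 38 43], head=2, tail=1, size=4
write(47): buf=[16 47 30 38 43], head=2, tail=2, size=5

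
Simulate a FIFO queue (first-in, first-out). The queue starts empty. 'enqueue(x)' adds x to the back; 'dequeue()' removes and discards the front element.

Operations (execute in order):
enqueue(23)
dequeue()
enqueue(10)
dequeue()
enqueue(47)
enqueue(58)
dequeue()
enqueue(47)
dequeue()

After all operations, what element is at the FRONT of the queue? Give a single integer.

enqueue(23): queue = [23]
dequeue(): queue = []
enqueue(10): queue = [10]
dequeue(): queue = []
enqueue(47): queue = [47]
enqueue(58): queue = [47, 58]
dequeue(): queue = [58]
enqueue(47): queue = [58, 47]
dequeue(): queue = [47]

Answer: 47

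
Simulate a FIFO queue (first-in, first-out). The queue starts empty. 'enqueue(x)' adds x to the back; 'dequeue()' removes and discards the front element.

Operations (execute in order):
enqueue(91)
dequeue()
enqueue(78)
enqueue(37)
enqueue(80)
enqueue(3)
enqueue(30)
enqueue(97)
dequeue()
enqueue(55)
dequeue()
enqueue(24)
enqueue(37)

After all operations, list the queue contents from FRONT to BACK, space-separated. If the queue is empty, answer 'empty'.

enqueue(91): [91]
dequeue(): []
enqueue(78): [78]
enqueue(37): [78, 37]
enqueue(80): [78, 37, 80]
enqueue(3): [78, 37, 80, 3]
enqueue(30): [78, 37, 80, 3, 30]
enqueue(97): [78, 37, 80, 3, 30, 97]
dequeue(): [37, 80, 3, 30, 97]
enqueue(55): [37, 80, 3, 30, 97, 55]
dequeue(): [80, 3, 30, 97, 55]
enqueue(24): [80, 3, 30, 97, 55, 24]
enqueue(37): [80, 3, 30, 97, 55, 24, 37]

Answer: 80 3 30 97 55 24 37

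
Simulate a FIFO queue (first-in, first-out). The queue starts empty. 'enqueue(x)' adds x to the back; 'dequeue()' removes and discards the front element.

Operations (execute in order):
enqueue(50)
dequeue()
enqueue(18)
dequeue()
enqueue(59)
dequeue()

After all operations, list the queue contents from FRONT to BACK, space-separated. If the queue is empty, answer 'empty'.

Answer: empty

Derivation:
enqueue(50): [50]
dequeue(): []
enqueue(18): [18]
dequeue(): []
enqueue(59): [59]
dequeue(): []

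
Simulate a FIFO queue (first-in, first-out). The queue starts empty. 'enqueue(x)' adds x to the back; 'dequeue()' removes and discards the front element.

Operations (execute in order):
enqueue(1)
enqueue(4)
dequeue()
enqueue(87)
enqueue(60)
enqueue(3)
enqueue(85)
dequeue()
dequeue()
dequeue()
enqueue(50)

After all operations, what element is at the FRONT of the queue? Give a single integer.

Answer: 3

Derivation:
enqueue(1): queue = [1]
enqueue(4): queue = [1, 4]
dequeue(): queue = [4]
enqueue(87): queue = [4, 87]
enqueue(60): queue = [4, 87, 60]
enqueue(3): queue = [4, 87, 60, 3]
enqueue(85): queue = [4, 87, 60, 3, 85]
dequeue(): queue = [87, 60, 3, 85]
dequeue(): queue = [60, 3, 85]
dequeue(): queue = [3, 85]
enqueue(50): queue = [3, 85, 50]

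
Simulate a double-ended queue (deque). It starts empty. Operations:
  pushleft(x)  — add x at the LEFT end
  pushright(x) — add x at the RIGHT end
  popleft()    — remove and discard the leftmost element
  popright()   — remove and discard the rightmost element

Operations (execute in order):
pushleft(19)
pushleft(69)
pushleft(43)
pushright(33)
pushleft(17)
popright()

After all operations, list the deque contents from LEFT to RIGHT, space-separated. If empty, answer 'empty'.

pushleft(19): [19]
pushleft(69): [69, 19]
pushleft(43): [43, 69, 19]
pushright(33): [43, 69, 19, 33]
pushleft(17): [17, 43, 69, 19, 33]
popright(): [17, 43, 69, 19]

Answer: 17 43 69 19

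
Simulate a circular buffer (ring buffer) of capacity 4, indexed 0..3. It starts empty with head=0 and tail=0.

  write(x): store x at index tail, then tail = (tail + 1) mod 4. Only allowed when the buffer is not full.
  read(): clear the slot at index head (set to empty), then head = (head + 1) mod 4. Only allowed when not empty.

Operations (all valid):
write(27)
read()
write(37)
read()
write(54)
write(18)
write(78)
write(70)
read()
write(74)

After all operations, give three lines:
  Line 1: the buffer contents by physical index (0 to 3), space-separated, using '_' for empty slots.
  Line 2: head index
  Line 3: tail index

Answer: 78 70 74 18
3
3

Derivation:
write(27): buf=[27 _ _ _], head=0, tail=1, size=1
read(): buf=[_ _ _ _], head=1, tail=1, size=0
write(37): buf=[_ 37 _ _], head=1, tail=2, size=1
read(): buf=[_ _ _ _], head=2, tail=2, size=0
write(54): buf=[_ _ 54 _], head=2, tail=3, size=1
write(18): buf=[_ _ 54 18], head=2, tail=0, size=2
write(78): buf=[78 _ 54 18], head=2, tail=1, size=3
write(70): buf=[78 70 54 18], head=2, tail=2, size=4
read(): buf=[78 70 _ 18], head=3, tail=2, size=3
write(74): buf=[78 70 74 18], head=3, tail=3, size=4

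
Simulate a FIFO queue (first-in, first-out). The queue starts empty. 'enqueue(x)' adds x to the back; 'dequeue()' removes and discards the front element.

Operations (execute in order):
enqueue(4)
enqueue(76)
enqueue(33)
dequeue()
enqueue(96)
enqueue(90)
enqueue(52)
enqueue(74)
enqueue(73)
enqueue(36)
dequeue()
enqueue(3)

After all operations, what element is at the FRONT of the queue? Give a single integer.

Answer: 33

Derivation:
enqueue(4): queue = [4]
enqueue(76): queue = [4, 76]
enqueue(33): queue = [4, 76, 33]
dequeue(): queue = [76, 33]
enqueue(96): queue = [76, 33, 96]
enqueue(90): queue = [76, 33, 96, 90]
enqueue(52): queue = [76, 33, 96, 90, 52]
enqueue(74): queue = [76, 33, 96, 90, 52, 74]
enqueue(73): queue = [76, 33, 96, 90, 52, 74, 73]
enqueue(36): queue = [76, 33, 96, 90, 52, 74, 73, 36]
dequeue(): queue = [33, 96, 90, 52, 74, 73, 36]
enqueue(3): queue = [33, 96, 90, 52, 74, 73, 36, 3]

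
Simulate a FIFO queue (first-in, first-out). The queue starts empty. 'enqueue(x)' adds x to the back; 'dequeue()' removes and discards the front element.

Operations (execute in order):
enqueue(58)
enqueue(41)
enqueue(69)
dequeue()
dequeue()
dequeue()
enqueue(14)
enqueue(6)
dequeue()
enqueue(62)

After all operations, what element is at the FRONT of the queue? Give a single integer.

enqueue(58): queue = [58]
enqueue(41): queue = [58, 41]
enqueue(69): queue = [58, 41, 69]
dequeue(): queue = [41, 69]
dequeue(): queue = [69]
dequeue(): queue = []
enqueue(14): queue = [14]
enqueue(6): queue = [14, 6]
dequeue(): queue = [6]
enqueue(62): queue = [6, 62]

Answer: 6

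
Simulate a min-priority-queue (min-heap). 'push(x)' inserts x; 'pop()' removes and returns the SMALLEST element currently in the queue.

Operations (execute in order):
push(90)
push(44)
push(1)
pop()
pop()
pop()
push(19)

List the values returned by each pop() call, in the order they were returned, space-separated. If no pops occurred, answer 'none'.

Answer: 1 44 90

Derivation:
push(90): heap contents = [90]
push(44): heap contents = [44, 90]
push(1): heap contents = [1, 44, 90]
pop() → 1: heap contents = [44, 90]
pop() → 44: heap contents = [90]
pop() → 90: heap contents = []
push(19): heap contents = [19]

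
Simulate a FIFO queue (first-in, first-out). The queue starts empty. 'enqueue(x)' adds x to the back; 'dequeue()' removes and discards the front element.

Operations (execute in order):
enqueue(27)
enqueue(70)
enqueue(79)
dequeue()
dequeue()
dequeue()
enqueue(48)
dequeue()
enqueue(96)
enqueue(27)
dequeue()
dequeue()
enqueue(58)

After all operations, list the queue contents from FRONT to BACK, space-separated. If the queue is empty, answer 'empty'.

Answer: 58

Derivation:
enqueue(27): [27]
enqueue(70): [27, 70]
enqueue(79): [27, 70, 79]
dequeue(): [70, 79]
dequeue(): [79]
dequeue(): []
enqueue(48): [48]
dequeue(): []
enqueue(96): [96]
enqueue(27): [96, 27]
dequeue(): [27]
dequeue(): []
enqueue(58): [58]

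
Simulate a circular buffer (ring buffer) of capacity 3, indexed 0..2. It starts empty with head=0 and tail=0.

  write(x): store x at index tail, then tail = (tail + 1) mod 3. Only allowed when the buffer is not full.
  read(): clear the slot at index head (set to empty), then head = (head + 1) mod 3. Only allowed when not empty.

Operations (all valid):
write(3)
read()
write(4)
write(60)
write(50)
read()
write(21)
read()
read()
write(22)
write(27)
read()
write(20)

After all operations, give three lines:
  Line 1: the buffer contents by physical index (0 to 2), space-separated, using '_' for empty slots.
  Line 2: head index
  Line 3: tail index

Answer: 27 20 22
2
2

Derivation:
write(3): buf=[3 _ _], head=0, tail=1, size=1
read(): buf=[_ _ _], head=1, tail=1, size=0
write(4): buf=[_ 4 _], head=1, tail=2, size=1
write(60): buf=[_ 4 60], head=1, tail=0, size=2
write(50): buf=[50 4 60], head=1, tail=1, size=3
read(): buf=[50 _ 60], head=2, tail=1, size=2
write(21): buf=[50 21 60], head=2, tail=2, size=3
read(): buf=[50 21 _], head=0, tail=2, size=2
read(): buf=[_ 21 _], head=1, tail=2, size=1
write(22): buf=[_ 21 22], head=1, tail=0, size=2
write(27): buf=[27 21 22], head=1, tail=1, size=3
read(): buf=[27 _ 22], head=2, tail=1, size=2
write(20): buf=[27 20 22], head=2, tail=2, size=3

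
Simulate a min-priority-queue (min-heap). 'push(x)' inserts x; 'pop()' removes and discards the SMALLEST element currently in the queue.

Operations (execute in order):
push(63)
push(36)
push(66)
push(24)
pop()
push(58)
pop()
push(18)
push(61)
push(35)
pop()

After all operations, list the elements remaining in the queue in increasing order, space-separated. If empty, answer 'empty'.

Answer: 35 58 61 63 66

Derivation:
push(63): heap contents = [63]
push(36): heap contents = [36, 63]
push(66): heap contents = [36, 63, 66]
push(24): heap contents = [24, 36, 63, 66]
pop() → 24: heap contents = [36, 63, 66]
push(58): heap contents = [36, 58, 63, 66]
pop() → 36: heap contents = [58, 63, 66]
push(18): heap contents = [18, 58, 63, 66]
push(61): heap contents = [18, 58, 61, 63, 66]
push(35): heap contents = [18, 35, 58, 61, 63, 66]
pop() → 18: heap contents = [35, 58, 61, 63, 66]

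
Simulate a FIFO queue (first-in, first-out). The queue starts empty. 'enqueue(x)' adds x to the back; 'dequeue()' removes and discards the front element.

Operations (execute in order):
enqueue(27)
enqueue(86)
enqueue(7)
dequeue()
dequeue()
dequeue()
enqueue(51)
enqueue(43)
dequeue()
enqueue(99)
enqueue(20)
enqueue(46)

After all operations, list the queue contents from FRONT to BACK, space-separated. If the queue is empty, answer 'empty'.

enqueue(27): [27]
enqueue(86): [27, 86]
enqueue(7): [27, 86, 7]
dequeue(): [86, 7]
dequeue(): [7]
dequeue(): []
enqueue(51): [51]
enqueue(43): [51, 43]
dequeue(): [43]
enqueue(99): [43, 99]
enqueue(20): [43, 99, 20]
enqueue(46): [43, 99, 20, 46]

Answer: 43 99 20 46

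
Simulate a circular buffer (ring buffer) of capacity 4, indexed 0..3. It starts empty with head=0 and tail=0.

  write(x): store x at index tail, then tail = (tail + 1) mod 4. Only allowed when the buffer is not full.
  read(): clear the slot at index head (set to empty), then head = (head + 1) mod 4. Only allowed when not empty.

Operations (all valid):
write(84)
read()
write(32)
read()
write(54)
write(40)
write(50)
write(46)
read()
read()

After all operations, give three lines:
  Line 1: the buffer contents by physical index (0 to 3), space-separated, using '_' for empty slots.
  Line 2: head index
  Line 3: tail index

write(84): buf=[84 _ _ _], head=0, tail=1, size=1
read(): buf=[_ _ _ _], head=1, tail=1, size=0
write(32): buf=[_ 32 _ _], head=1, tail=2, size=1
read(): buf=[_ _ _ _], head=2, tail=2, size=0
write(54): buf=[_ _ 54 _], head=2, tail=3, size=1
write(40): buf=[_ _ 54 40], head=2, tail=0, size=2
write(50): buf=[50 _ 54 40], head=2, tail=1, size=3
write(46): buf=[50 46 54 40], head=2, tail=2, size=4
read(): buf=[50 46 _ 40], head=3, tail=2, size=3
read(): buf=[50 46 _ _], head=0, tail=2, size=2

Answer: 50 46 _ _
0
2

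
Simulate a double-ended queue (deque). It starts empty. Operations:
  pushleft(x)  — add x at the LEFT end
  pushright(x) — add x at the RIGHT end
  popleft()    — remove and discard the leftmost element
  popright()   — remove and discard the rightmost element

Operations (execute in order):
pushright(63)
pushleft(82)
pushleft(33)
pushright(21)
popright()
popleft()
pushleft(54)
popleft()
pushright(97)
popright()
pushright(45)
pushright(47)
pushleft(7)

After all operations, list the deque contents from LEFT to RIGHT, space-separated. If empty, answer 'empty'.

pushright(63): [63]
pushleft(82): [82, 63]
pushleft(33): [33, 82, 63]
pushright(21): [33, 82, 63, 21]
popright(): [33, 82, 63]
popleft(): [82, 63]
pushleft(54): [54, 82, 63]
popleft(): [82, 63]
pushright(97): [82, 63, 97]
popright(): [82, 63]
pushright(45): [82, 63, 45]
pushright(47): [82, 63, 45, 47]
pushleft(7): [7, 82, 63, 45, 47]

Answer: 7 82 63 45 47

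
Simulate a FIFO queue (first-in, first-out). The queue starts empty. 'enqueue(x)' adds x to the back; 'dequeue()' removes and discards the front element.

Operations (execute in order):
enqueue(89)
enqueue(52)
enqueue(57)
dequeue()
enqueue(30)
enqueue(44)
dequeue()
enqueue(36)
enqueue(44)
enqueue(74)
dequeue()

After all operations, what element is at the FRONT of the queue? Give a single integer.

Answer: 30

Derivation:
enqueue(89): queue = [89]
enqueue(52): queue = [89, 52]
enqueue(57): queue = [89, 52, 57]
dequeue(): queue = [52, 57]
enqueue(30): queue = [52, 57, 30]
enqueue(44): queue = [52, 57, 30, 44]
dequeue(): queue = [57, 30, 44]
enqueue(36): queue = [57, 30, 44, 36]
enqueue(44): queue = [57, 30, 44, 36, 44]
enqueue(74): queue = [57, 30, 44, 36, 44, 74]
dequeue(): queue = [30, 44, 36, 44, 74]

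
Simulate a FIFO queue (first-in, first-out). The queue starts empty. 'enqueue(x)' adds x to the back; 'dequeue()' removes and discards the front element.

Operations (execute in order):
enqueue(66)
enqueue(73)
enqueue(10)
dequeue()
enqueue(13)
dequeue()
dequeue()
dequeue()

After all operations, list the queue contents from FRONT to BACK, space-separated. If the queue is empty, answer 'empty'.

enqueue(66): [66]
enqueue(73): [66, 73]
enqueue(10): [66, 73, 10]
dequeue(): [73, 10]
enqueue(13): [73, 10, 13]
dequeue(): [10, 13]
dequeue(): [13]
dequeue(): []

Answer: empty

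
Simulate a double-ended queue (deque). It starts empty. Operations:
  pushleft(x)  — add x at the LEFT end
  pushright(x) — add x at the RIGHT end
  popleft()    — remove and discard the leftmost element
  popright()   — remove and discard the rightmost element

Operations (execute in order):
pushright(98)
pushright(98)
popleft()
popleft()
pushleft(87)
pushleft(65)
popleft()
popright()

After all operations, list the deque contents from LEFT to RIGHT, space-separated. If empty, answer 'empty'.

pushright(98): [98]
pushright(98): [98, 98]
popleft(): [98]
popleft(): []
pushleft(87): [87]
pushleft(65): [65, 87]
popleft(): [87]
popright(): []

Answer: empty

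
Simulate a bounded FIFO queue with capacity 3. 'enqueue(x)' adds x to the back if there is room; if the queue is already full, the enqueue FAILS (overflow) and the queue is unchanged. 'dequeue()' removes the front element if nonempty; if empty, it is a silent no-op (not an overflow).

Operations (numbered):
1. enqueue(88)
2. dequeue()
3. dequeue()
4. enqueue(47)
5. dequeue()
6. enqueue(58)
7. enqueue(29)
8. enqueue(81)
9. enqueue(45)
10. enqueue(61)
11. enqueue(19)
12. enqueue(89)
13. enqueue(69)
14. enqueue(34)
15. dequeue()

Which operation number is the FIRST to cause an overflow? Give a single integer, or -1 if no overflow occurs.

Answer: 9

Derivation:
1. enqueue(88): size=1
2. dequeue(): size=0
3. dequeue(): empty, no-op, size=0
4. enqueue(47): size=1
5. dequeue(): size=0
6. enqueue(58): size=1
7. enqueue(29): size=2
8. enqueue(81): size=3
9. enqueue(45): size=3=cap → OVERFLOW (fail)
10. enqueue(61): size=3=cap → OVERFLOW (fail)
11. enqueue(19): size=3=cap → OVERFLOW (fail)
12. enqueue(89): size=3=cap → OVERFLOW (fail)
13. enqueue(69): size=3=cap → OVERFLOW (fail)
14. enqueue(34): size=3=cap → OVERFLOW (fail)
15. dequeue(): size=2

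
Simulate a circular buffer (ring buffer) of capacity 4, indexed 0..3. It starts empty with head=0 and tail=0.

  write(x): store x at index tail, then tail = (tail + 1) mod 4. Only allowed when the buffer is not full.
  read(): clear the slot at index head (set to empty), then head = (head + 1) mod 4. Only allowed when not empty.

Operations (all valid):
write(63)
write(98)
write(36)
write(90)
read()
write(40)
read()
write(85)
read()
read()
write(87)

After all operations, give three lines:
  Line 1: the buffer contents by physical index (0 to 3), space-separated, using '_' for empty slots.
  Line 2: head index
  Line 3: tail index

Answer: 40 85 87 _
0
3

Derivation:
write(63): buf=[63 _ _ _], head=0, tail=1, size=1
write(98): buf=[63 98 _ _], head=0, tail=2, size=2
write(36): buf=[63 98 36 _], head=0, tail=3, size=3
write(90): buf=[63 98 36 90], head=0, tail=0, size=4
read(): buf=[_ 98 36 90], head=1, tail=0, size=3
write(40): buf=[40 98 36 90], head=1, tail=1, size=4
read(): buf=[40 _ 36 90], head=2, tail=1, size=3
write(85): buf=[40 85 36 90], head=2, tail=2, size=4
read(): buf=[40 85 _ 90], head=3, tail=2, size=3
read(): buf=[40 85 _ _], head=0, tail=2, size=2
write(87): buf=[40 85 87 _], head=0, tail=3, size=3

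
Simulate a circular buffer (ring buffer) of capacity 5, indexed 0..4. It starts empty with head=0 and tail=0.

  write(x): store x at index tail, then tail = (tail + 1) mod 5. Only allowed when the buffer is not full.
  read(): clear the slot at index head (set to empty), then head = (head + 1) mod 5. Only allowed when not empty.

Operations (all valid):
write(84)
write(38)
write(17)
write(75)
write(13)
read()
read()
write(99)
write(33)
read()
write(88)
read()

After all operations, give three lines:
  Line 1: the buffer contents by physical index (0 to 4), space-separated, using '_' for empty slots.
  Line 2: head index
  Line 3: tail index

Answer: 99 33 88 _ 13
4
3

Derivation:
write(84): buf=[84 _ _ _ _], head=0, tail=1, size=1
write(38): buf=[84 38 _ _ _], head=0, tail=2, size=2
write(17): buf=[84 38 17 _ _], head=0, tail=3, size=3
write(75): buf=[84 38 17 75 _], head=0, tail=4, size=4
write(13): buf=[84 38 17 75 13], head=0, tail=0, size=5
read(): buf=[_ 38 17 75 13], head=1, tail=0, size=4
read(): buf=[_ _ 17 75 13], head=2, tail=0, size=3
write(99): buf=[99 _ 17 75 13], head=2, tail=1, size=4
write(33): buf=[99 33 17 75 13], head=2, tail=2, size=5
read(): buf=[99 33 _ 75 13], head=3, tail=2, size=4
write(88): buf=[99 33 88 75 13], head=3, tail=3, size=5
read(): buf=[99 33 88 _ 13], head=4, tail=3, size=4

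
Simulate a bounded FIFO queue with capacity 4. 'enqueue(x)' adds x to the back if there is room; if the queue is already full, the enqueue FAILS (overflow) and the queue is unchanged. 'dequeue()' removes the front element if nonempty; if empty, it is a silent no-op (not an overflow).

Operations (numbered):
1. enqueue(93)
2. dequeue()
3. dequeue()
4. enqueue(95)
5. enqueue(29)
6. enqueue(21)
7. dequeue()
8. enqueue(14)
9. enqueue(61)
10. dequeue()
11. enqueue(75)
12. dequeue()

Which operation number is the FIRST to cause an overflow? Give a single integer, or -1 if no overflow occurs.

1. enqueue(93): size=1
2. dequeue(): size=0
3. dequeue(): empty, no-op, size=0
4. enqueue(95): size=1
5. enqueue(29): size=2
6. enqueue(21): size=3
7. dequeue(): size=2
8. enqueue(14): size=3
9. enqueue(61): size=4
10. dequeue(): size=3
11. enqueue(75): size=4
12. dequeue(): size=3

Answer: -1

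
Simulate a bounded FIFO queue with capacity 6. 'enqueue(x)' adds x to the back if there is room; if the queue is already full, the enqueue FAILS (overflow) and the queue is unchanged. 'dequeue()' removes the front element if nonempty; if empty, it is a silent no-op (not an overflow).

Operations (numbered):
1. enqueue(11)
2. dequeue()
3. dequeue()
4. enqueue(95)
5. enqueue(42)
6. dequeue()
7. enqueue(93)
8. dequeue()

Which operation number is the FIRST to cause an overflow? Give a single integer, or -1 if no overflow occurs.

Answer: -1

Derivation:
1. enqueue(11): size=1
2. dequeue(): size=0
3. dequeue(): empty, no-op, size=0
4. enqueue(95): size=1
5. enqueue(42): size=2
6. dequeue(): size=1
7. enqueue(93): size=2
8. dequeue(): size=1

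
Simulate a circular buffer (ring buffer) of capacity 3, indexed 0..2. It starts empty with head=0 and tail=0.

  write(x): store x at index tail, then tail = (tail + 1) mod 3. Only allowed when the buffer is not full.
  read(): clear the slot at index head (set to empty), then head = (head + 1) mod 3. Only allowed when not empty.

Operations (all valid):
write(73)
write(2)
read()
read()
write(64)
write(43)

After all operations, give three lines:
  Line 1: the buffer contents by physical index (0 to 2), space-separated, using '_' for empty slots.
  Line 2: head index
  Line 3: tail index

Answer: 43 _ 64
2
1

Derivation:
write(73): buf=[73 _ _], head=0, tail=1, size=1
write(2): buf=[73 2 _], head=0, tail=2, size=2
read(): buf=[_ 2 _], head=1, tail=2, size=1
read(): buf=[_ _ _], head=2, tail=2, size=0
write(64): buf=[_ _ 64], head=2, tail=0, size=1
write(43): buf=[43 _ 64], head=2, tail=1, size=2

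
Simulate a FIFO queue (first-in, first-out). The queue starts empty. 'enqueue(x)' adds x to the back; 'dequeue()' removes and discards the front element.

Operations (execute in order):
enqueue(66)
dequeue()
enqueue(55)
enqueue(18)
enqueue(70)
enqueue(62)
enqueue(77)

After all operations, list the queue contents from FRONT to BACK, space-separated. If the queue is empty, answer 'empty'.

Answer: 55 18 70 62 77

Derivation:
enqueue(66): [66]
dequeue(): []
enqueue(55): [55]
enqueue(18): [55, 18]
enqueue(70): [55, 18, 70]
enqueue(62): [55, 18, 70, 62]
enqueue(77): [55, 18, 70, 62, 77]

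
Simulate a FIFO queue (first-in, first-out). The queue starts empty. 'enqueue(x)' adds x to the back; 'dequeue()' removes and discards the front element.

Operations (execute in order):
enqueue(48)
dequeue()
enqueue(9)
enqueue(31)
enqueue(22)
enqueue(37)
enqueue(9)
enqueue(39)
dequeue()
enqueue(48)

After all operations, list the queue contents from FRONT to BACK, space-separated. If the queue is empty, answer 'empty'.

Answer: 31 22 37 9 39 48

Derivation:
enqueue(48): [48]
dequeue(): []
enqueue(9): [9]
enqueue(31): [9, 31]
enqueue(22): [9, 31, 22]
enqueue(37): [9, 31, 22, 37]
enqueue(9): [9, 31, 22, 37, 9]
enqueue(39): [9, 31, 22, 37, 9, 39]
dequeue(): [31, 22, 37, 9, 39]
enqueue(48): [31, 22, 37, 9, 39, 48]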